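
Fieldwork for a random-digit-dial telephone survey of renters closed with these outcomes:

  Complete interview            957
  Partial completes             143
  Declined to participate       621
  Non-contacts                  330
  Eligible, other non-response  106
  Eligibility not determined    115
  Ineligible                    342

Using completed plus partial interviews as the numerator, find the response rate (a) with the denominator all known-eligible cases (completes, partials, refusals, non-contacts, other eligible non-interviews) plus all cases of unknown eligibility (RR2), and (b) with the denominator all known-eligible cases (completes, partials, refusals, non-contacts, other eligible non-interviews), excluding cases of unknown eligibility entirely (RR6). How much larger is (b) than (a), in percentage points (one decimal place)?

Top: 957 + 143 = 1100
Base: 957 + 143 + 621 + 330 + 106 + 115 = 2272
RR2 = 1100 / 2272 = 0.4842
Base: 957 + 143 + 621 + 330 + 106 = 2157
RR6 = 1100 / 2157 = 0.5100
Difference = 51.00 − 48.42 = 2.58 percentage points

2.6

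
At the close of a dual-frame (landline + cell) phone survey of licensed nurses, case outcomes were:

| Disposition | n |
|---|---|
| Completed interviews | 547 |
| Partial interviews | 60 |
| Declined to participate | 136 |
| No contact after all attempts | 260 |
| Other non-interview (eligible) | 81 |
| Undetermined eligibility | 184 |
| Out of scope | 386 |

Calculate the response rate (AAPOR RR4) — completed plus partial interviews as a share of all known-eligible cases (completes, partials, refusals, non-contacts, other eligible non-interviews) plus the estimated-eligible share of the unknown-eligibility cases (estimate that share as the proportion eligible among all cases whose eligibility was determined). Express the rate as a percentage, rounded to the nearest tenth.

Numerator: 547 + 60 = 607
Determined eligible: 547 + 60 + 136 + 260 + 81 = 1084
e = 1084 / (1084 + 386) = 1084 / 1470 = 0.7374
e × U: 0.7374 × 184 = 135.68
Base: 1084 + 135.68 = 1219.68
RR4 = 607 / 1219.68 = 0.4977

49.8%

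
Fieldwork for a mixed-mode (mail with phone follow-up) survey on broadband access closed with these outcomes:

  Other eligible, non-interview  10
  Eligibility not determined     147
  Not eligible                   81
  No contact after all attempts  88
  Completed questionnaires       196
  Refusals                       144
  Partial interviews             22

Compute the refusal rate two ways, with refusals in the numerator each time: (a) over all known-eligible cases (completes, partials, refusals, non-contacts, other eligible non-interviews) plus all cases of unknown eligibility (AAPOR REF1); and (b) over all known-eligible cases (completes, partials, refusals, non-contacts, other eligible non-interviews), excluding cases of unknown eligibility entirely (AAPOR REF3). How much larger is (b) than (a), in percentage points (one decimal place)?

7.6

Numerator → 144
Base → 196 + 22 + 144 + 88 + 10 + 147 = 607
REF1 = 144 / 607 = 0.2372
Base → 196 + 22 + 144 + 88 + 10 = 460
REF3 = 144 / 460 = 0.3130
Difference = 31.30 − 23.72 = 7.58 percentage points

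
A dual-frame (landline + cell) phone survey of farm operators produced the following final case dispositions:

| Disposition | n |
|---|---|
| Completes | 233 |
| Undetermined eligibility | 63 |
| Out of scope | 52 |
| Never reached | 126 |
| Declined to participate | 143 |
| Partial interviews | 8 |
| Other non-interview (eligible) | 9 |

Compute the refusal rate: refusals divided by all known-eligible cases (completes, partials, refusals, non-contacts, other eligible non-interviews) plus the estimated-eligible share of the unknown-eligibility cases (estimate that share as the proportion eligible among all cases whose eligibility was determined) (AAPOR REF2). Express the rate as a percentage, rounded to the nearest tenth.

Numerator = 143
Known eligible = 233 + 8 + 143 + 126 + 9 = 519
e = 519 / (519 + 52) = 519 / 571 = 0.9089
Estimated eligible among unknowns = 0.9089 × 63 = 57.26
Denominator = 519 + 57.26 = 576.26
REF2 = 143 / 576.26 = 0.2482

24.8%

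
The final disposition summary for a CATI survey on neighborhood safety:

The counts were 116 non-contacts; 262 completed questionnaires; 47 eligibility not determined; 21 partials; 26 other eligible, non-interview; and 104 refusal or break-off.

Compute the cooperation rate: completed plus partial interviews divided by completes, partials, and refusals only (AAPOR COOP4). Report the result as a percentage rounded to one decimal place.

73.1%

Top → 262 + 21 = 283
Denominator → 262 + 21 + 104 = 387
COOP4 = 283 / 387 = 0.7313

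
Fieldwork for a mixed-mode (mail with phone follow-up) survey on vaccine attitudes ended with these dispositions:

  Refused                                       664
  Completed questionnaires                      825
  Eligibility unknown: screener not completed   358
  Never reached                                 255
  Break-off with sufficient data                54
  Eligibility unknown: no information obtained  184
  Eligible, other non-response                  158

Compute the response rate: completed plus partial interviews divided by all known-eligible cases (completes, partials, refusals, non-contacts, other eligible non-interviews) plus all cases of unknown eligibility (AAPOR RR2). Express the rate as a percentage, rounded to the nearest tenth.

35.2%

Unknown if eligible = 358 + 184 = 542
Num = 825 + 54 = 879
Base = 825 + 54 + 664 + 255 + 158 + 542 = 2498
RR2 = 879 / 2498 = 0.3519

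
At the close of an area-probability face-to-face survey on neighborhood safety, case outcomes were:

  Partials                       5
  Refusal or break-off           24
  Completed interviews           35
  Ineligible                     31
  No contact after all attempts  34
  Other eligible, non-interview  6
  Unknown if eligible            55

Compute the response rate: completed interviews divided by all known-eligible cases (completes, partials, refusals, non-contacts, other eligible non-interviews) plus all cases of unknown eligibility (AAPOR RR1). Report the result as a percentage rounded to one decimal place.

Top: 35
Denom: 35 + 5 + 24 + 34 + 6 + 55 = 159
RR1 = 35 / 159 = 0.2201

22.0%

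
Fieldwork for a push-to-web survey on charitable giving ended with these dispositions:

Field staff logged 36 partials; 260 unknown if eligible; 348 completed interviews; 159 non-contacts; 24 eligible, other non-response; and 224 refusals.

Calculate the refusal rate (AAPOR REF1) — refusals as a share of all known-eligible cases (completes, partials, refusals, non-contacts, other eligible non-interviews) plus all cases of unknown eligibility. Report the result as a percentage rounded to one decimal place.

Num → 224
Denom → 348 + 36 + 224 + 159 + 24 + 260 = 1051
REF1 = 224 / 1051 = 0.2131

21.3%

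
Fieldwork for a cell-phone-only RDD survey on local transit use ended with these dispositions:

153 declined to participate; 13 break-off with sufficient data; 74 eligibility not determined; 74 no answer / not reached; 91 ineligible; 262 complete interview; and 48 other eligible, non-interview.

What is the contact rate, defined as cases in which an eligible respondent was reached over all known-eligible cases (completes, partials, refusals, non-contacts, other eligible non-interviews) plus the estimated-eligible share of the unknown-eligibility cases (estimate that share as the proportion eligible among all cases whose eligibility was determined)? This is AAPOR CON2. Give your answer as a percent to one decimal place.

77.6%

Numerator → 262 + 13 + 153 + 48 = 476
Known eligible → 262 + 13 + 153 + 74 + 48 = 550
e = 550 / (550 + 91) = 550 / 641 = 0.8580
Eligible share of unknowns → 0.8580 × 74 = 63.49
Denom → 550 + 63.49 = 613.49
CON2 = 476 / 613.49 = 0.7759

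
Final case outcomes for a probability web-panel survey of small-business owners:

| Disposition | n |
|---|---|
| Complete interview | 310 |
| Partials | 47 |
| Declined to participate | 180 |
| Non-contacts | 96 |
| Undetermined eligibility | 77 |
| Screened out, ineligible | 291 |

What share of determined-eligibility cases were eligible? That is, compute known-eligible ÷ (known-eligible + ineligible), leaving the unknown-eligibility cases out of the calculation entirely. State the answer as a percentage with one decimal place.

68.5%

Known eligible → 310 + 47 + 180 + 96 = 633
e = 633 / (633 + 291) = 633 / 924 = 0.6851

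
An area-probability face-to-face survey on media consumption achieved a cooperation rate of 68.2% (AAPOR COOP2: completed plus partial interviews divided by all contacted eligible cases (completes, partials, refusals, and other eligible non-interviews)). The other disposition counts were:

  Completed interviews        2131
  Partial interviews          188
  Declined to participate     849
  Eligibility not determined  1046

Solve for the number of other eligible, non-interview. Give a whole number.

232

Top → 2131 + 188 = 2319
COOP2 = 2319 / D = 0.682
D = 2319 / 0.682 = 3400.3
Remaining denominator categories sum to 3168
other eligible, non-interview = 3400.3 − 3168 ≈ 232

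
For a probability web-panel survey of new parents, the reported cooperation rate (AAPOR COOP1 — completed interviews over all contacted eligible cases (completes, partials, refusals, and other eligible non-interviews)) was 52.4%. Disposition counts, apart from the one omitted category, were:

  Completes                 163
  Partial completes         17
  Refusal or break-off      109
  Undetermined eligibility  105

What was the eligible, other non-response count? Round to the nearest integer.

22

COOP1 = 163 / D = 0.524
D = 163 / 0.524 = 311.1
Remaining denominator categories sum to 289
eligible, other non-response = 311.1 − 289 ≈ 22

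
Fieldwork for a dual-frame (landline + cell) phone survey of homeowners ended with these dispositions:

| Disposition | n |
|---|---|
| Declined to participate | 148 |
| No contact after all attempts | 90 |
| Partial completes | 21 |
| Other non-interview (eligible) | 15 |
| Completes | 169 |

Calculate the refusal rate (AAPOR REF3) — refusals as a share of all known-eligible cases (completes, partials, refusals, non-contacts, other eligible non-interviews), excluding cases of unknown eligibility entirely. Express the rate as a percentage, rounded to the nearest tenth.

33.4%

Num = 148
Denominator = 169 + 21 + 148 + 90 + 15 = 443
REF3 = 148 / 443 = 0.3341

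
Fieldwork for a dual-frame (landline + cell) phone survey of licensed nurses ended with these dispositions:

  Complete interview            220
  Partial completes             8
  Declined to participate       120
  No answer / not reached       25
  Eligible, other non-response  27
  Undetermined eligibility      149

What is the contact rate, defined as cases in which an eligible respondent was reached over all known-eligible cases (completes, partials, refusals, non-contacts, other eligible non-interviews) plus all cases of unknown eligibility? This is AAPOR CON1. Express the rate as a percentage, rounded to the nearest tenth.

68.3%

Top → 220 + 8 + 120 + 27 = 375
Denominator → 220 + 8 + 120 + 25 + 27 + 149 = 549
CON1 = 375 / 549 = 0.6831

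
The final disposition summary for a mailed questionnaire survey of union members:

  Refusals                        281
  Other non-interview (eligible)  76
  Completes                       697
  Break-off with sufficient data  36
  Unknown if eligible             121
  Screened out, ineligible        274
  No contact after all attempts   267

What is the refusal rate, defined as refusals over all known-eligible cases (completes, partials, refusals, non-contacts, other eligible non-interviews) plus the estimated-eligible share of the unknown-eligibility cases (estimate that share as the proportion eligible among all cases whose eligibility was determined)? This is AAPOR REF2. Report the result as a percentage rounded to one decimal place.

19.3%

Numerator = 281
Determined eligible = 697 + 36 + 281 + 267 + 76 = 1357
e = 1357 / (1357 + 274) = 1357 / 1631 = 0.8320
Eligible share of unknowns = 0.8320 × 121 = 100.67
Denominator = 1357 + 100.67 = 1457.67
REF2 = 281 / 1457.67 = 0.1928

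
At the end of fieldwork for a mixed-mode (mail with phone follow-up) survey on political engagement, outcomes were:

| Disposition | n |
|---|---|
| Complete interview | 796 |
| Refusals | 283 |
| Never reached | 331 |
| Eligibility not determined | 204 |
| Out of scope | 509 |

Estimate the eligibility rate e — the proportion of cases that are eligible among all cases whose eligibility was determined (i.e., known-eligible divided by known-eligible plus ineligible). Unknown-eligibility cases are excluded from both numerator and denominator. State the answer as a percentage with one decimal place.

73.5%

Eligible (known) → 796 + 283 + 331 = 1410
e = 1410 / (1410 + 509) = 1410 / 1919 = 0.7348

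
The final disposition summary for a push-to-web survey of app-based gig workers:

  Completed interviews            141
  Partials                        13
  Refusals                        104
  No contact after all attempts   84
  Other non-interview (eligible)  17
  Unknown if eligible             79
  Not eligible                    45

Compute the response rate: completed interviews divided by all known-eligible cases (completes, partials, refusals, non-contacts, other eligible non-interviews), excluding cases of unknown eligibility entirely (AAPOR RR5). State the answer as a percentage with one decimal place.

Num → 141
Denominator → 141 + 13 + 104 + 84 + 17 = 359
RR5 = 141 / 359 = 0.3928

39.3%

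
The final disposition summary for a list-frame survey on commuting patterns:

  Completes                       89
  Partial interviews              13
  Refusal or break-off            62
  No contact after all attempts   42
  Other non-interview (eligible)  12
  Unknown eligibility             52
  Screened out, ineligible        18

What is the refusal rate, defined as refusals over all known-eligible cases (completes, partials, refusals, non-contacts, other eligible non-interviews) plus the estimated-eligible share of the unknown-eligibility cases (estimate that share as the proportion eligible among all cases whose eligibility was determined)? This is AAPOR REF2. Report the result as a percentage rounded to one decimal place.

Num: 62
Known eligible: 89 + 13 + 62 + 42 + 12 = 218
e = 218 / (218 + 18) = 218 / 236 = 0.9237
e × U: 0.9237 × 52 = 48.03
Base: 218 + 48.03 = 266.03
REF2 = 62 / 266.03 = 0.2331

23.3%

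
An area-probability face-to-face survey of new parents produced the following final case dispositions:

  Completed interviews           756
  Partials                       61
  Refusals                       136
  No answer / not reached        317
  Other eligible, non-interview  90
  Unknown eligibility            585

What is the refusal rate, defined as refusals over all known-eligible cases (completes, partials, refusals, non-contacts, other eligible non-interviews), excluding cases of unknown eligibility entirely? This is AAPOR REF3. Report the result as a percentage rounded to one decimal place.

Numerator = 136
Denom = 756 + 61 + 136 + 317 + 90 = 1360
REF3 = 136 / 1360 = 0.1000

10.0%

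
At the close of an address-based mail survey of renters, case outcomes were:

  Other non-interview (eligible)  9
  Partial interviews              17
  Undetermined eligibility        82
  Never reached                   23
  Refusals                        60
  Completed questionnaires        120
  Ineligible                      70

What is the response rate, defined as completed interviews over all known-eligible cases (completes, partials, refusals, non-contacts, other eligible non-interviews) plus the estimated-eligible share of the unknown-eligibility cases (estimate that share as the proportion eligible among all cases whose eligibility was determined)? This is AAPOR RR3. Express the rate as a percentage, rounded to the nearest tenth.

Top: 120
Known eligible: 120 + 17 + 60 + 23 + 9 = 229
e = 229 / (229 + 70) = 229 / 299 = 0.7659
e × U: 0.7659 × 82 = 62.80
Denom: 229 + 62.80 = 291.80
RR3 = 120 / 291.80 = 0.4112

41.1%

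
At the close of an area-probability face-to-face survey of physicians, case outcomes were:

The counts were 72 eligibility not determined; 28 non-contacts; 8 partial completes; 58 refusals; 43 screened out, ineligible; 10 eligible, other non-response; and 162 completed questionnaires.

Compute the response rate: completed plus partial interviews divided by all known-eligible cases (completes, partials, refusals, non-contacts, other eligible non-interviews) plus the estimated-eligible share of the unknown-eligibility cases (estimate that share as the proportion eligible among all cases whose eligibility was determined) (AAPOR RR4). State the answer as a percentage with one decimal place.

51.8%

Num = 162 + 8 = 170
Known eligible = 162 + 8 + 58 + 28 + 10 = 266
e = 266 / (266 + 43) = 266 / 309 = 0.8608
Estimated eligible among unknowns = 0.8608 × 72 = 61.98
Base = 266 + 61.98 = 327.98
RR4 = 170 / 327.98 = 0.5183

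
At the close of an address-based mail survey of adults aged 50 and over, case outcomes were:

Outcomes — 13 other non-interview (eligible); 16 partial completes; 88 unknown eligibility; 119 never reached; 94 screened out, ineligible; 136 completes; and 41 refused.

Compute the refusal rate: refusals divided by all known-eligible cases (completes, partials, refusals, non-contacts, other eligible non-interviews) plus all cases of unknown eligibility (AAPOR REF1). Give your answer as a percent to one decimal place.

Top = 41
Base = 136 + 16 + 41 + 119 + 13 + 88 = 413
REF1 = 41 / 413 = 0.0993

9.9%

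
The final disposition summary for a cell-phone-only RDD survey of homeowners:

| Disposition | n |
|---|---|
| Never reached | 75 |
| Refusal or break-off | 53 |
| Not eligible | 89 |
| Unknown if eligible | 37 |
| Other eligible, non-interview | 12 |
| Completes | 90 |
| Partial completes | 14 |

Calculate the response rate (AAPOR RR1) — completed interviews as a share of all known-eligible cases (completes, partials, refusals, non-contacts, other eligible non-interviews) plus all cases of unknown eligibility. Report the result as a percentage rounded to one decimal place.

32.0%

Num → 90
Denom → 90 + 14 + 53 + 75 + 12 + 37 = 281
RR1 = 90 / 281 = 0.3203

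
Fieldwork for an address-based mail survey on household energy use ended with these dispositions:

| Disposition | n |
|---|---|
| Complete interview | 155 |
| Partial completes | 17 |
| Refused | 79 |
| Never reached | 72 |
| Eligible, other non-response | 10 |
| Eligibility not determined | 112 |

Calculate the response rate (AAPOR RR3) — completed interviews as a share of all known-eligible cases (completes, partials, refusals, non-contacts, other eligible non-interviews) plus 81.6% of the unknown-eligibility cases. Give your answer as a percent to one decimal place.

Num: 155
Eligible (known): 155 + 17 + 79 + 72 + 10 = 333
Estimated eligible among unknowns: 0.8160 × 112 = 91.39
Denom: 333 + 91.39 = 424.39
RR3 = 155 / 424.39 = 0.3652

36.5%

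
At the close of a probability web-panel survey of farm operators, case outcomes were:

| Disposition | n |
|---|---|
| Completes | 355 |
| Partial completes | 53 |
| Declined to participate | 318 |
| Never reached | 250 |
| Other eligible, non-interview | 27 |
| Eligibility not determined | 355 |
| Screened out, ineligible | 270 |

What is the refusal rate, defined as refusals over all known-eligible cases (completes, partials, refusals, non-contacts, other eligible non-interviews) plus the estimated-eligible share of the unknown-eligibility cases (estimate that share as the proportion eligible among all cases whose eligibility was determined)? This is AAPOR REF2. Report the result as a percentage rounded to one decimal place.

24.8%

Num: 318
Known eligible: 355 + 53 + 318 + 250 + 27 = 1003
e = 1003 / (1003 + 270) = 1003 / 1273 = 0.7879
e × U: 0.7879 × 355 = 279.70
Denom: 1003 + 279.70 = 1282.70
REF2 = 318 / 1282.70 = 0.2479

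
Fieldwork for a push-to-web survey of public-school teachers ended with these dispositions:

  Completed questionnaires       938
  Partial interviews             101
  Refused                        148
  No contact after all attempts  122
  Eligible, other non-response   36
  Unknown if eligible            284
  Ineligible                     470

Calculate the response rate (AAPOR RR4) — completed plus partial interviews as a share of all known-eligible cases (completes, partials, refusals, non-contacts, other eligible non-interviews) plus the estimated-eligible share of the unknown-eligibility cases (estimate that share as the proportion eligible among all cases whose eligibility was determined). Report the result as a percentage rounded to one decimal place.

66.8%

Num = 938 + 101 = 1039
Known eligible = 938 + 101 + 148 + 122 + 36 = 1345
e = 1345 / (1345 + 470) = 1345 / 1815 = 0.7410
Estimated eligible among unknowns = 0.7410 × 284 = 210.44
Base = 1345 + 210.44 = 1555.44
RR4 = 1039 / 1555.44 = 0.6680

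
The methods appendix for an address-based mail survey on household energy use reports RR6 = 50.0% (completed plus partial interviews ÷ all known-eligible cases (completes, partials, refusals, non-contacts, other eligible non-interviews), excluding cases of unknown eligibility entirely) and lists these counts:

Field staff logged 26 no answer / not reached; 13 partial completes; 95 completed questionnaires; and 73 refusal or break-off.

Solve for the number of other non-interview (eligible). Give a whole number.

9

Num: 95 + 13 = 108
RR6 = 108 / D = 0.500
D = 108 / 0.500 = 216.0
Remaining denominator categories sum to 207
other non-interview (eligible) = 216.0 − 207 ≈ 9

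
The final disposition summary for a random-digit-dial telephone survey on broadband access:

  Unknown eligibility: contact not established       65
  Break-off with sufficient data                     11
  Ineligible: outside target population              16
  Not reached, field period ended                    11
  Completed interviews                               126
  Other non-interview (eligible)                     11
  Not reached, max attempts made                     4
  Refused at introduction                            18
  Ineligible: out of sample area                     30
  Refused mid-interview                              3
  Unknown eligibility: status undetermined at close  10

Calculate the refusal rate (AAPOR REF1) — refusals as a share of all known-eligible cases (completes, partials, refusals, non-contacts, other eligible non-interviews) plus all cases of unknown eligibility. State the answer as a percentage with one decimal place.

8.1%

Refusals = 18 + 3 = 21
Non-contacts = 11 + 4 = 15
Eligibility not determined = 65 + 10 = 75
Screened out, ineligible = 16 + 30 = 46
Top → 21
Denom → 126 + 11 + 21 + 15 + 11 + 75 = 259
REF1 = 21 / 259 = 0.0811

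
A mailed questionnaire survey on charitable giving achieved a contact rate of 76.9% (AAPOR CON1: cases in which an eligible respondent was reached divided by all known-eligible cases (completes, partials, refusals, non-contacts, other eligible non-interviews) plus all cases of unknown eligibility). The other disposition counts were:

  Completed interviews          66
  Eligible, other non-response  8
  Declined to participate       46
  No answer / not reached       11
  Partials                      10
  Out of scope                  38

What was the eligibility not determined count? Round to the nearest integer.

Numerator = 66 + 10 + 46 + 8 = 130
CON1 = 130 / D = 0.769
D = 130 / 0.769 = 169.1
Remaining denominator categories sum to 141
eligibility not determined = 169.1 − 141 ≈ 28

28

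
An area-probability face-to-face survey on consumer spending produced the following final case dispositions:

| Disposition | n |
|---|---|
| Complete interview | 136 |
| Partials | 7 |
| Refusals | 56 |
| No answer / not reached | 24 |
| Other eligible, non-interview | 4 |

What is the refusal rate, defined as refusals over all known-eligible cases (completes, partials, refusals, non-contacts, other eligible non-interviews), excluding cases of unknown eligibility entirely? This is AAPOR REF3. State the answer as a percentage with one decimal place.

Numerator: 56
Base: 136 + 7 + 56 + 24 + 4 = 227
REF3 = 56 / 227 = 0.2467

24.7%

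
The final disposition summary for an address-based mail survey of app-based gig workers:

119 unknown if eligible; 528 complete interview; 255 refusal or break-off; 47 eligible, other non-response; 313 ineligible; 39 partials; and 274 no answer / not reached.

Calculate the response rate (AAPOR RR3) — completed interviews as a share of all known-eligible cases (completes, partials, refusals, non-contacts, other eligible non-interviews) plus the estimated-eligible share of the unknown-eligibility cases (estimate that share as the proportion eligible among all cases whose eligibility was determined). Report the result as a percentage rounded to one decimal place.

Num: 528
Known eligible: 528 + 39 + 255 + 274 + 47 = 1143
e = 1143 / (1143 + 313) = 1143 / 1456 = 0.7850
Estimated eligible among unknowns: 0.7850 × 119 = 93.42
Denom: 1143 + 93.42 = 1236.42
RR3 = 528 / 1236.42 = 0.4270

42.7%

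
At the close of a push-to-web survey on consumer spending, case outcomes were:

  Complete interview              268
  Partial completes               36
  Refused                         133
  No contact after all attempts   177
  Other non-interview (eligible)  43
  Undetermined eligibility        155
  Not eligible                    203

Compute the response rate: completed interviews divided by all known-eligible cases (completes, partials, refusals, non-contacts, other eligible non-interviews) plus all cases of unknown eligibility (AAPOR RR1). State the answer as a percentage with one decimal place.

33.0%

Top: 268
Denominator: 268 + 36 + 133 + 177 + 43 + 155 = 812
RR1 = 268 / 812 = 0.3300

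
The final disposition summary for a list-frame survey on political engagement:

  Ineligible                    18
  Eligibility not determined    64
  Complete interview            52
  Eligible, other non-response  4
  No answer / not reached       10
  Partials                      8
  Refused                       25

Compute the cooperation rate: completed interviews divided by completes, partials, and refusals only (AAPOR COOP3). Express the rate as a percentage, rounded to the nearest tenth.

Num = 52
Base = 52 + 8 + 25 = 85
COOP3 = 52 / 85 = 0.6118

61.2%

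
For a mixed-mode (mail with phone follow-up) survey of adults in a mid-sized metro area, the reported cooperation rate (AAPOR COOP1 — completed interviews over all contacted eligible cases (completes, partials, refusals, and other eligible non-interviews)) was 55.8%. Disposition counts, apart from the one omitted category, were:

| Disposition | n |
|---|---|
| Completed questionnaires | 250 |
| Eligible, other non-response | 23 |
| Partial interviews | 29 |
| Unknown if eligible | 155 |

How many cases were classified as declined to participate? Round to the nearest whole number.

COOP1 = 250 / D = 0.558
D = 250 / 0.558 = 448.0
Remaining denominator categories sum to 302
declined to participate = 448.0 − 302 ≈ 146

146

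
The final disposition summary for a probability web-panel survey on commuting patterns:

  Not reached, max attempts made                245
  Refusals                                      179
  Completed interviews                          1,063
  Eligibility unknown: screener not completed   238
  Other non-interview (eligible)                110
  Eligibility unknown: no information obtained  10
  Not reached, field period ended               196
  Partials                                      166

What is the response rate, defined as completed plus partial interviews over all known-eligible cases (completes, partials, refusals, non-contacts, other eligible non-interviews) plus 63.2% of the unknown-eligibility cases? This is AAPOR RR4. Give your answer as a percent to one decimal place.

58.1%

Non-contacts = 196 + 245 = 441
Undetermined eligibility = 238 + 10 = 248
Top → 1063 + 166 = 1229
Known eligible → 1063 + 166 + 179 + 441 + 110 = 1959
e × U → 0.6320 × 248 = 156.74
Denominator → 1959 + 156.74 = 2115.74
RR4 = 1229 / 2115.74 = 0.5809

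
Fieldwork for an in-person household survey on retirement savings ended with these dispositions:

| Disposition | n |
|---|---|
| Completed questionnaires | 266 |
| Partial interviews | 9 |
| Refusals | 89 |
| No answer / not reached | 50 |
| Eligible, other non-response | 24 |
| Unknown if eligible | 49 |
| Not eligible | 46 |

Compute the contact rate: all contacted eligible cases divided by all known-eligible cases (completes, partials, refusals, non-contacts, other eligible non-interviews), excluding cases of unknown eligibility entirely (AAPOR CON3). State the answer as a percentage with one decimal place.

88.6%

Top: 266 + 9 + 89 + 24 = 388
Denominator: 266 + 9 + 89 + 50 + 24 = 438
CON3 = 388 / 438 = 0.8858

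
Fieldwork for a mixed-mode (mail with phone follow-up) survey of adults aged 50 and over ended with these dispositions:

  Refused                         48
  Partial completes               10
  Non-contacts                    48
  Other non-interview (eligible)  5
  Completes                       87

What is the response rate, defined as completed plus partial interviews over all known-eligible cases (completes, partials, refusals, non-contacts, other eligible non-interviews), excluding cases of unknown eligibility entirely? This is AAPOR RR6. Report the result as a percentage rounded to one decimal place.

Num → 87 + 10 = 97
Denom → 87 + 10 + 48 + 48 + 5 = 198
RR6 = 97 / 198 = 0.4899

49.0%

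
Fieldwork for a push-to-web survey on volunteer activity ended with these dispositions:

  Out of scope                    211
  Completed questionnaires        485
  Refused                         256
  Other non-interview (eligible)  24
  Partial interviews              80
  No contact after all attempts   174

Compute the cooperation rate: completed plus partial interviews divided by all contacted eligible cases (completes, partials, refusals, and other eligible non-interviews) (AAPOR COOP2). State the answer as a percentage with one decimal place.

Num → 485 + 80 = 565
Denom → 485 + 80 + 256 + 24 = 845
COOP2 = 565 / 845 = 0.6686

66.9%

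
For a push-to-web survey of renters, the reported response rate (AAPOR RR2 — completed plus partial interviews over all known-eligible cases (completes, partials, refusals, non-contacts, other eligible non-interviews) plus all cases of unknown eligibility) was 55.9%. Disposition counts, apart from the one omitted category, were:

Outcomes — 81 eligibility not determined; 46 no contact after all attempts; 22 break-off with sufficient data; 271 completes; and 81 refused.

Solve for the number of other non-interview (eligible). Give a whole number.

23

Num → 271 + 22 = 293
RR2 = 293 / D = 0.559
D = 293 / 0.559 = 524.2
Rest of base = 501
other non-interview (eligible) = 524.2 − 501 ≈ 23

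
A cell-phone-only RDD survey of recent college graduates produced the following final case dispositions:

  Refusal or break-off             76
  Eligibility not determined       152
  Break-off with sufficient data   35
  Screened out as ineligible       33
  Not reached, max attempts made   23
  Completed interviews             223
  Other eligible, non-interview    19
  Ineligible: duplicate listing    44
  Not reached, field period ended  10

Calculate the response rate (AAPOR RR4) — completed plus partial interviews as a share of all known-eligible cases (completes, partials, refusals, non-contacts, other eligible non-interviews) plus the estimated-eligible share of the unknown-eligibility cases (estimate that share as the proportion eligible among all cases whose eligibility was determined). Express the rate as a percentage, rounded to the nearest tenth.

50.3%

Non-contacts = 10 + 23 = 33
Screened out, ineligible = 33 + 44 = 77
Num → 223 + 35 = 258
Determined eligible → 223 + 35 + 76 + 33 + 19 = 386
e = 386 / (386 + 77) = 386 / 463 = 0.8337
Estimated eligible among unknowns → 0.8337 × 152 = 126.72
Denom → 386 + 126.72 = 512.72
RR4 = 258 / 512.72 = 0.5032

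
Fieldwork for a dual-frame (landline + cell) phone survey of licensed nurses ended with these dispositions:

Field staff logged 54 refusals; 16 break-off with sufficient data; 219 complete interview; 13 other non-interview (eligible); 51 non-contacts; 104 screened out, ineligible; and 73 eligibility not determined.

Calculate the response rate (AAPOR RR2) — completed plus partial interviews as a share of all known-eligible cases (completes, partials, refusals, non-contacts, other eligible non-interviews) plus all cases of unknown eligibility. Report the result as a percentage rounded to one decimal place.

Numerator → 219 + 16 = 235
Base → 219 + 16 + 54 + 51 + 13 + 73 = 426
RR2 = 235 / 426 = 0.5516

55.2%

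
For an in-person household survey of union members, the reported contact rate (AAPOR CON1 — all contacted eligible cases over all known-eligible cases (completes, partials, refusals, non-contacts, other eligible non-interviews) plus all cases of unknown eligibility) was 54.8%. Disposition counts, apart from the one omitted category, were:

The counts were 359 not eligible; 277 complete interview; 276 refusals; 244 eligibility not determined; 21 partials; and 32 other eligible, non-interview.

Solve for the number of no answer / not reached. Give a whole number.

Num = 277 + 21 + 276 + 32 = 606
CON1 = 606 / D = 0.548
D = 606 / 0.548 = 1105.8
Remaining denominator categories sum to 850
no answer / not reached = 1105.8 − 850 ≈ 256

256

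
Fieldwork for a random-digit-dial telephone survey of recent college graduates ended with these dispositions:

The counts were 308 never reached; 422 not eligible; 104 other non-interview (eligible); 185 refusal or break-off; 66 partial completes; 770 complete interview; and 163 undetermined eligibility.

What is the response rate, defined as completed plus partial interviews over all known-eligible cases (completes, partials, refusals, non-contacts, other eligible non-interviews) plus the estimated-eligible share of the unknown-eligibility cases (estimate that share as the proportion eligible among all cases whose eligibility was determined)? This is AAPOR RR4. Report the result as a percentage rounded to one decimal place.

53.6%

Numerator: 770 + 66 = 836
Eligible (known): 770 + 66 + 185 + 308 + 104 = 1433
e = 1433 / (1433 + 422) = 1433 / 1855 = 0.7725
Eligible share of unknowns: 0.7725 × 163 = 125.92
Denom: 1433 + 125.92 = 1558.92
RR4 = 836 / 1558.92 = 0.5363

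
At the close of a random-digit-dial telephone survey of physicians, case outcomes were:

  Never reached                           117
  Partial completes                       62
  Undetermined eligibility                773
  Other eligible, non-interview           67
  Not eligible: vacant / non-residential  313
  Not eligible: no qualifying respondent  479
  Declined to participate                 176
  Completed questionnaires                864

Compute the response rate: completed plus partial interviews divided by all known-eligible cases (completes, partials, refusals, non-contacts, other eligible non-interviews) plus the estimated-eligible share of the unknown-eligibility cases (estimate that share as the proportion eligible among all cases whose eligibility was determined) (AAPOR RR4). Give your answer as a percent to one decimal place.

52.5%

Screened out, ineligible = 479 + 313 = 792
Num → 864 + 62 = 926
Eligible (known) → 864 + 62 + 176 + 117 + 67 = 1286
e = 1286 / (1286 + 792) = 1286 / 2078 = 0.6189
Eligible share of unknowns → 0.6189 × 773 = 478.41
Denom → 1286 + 478.41 = 1764.41
RR4 = 926 / 1764.41 = 0.5248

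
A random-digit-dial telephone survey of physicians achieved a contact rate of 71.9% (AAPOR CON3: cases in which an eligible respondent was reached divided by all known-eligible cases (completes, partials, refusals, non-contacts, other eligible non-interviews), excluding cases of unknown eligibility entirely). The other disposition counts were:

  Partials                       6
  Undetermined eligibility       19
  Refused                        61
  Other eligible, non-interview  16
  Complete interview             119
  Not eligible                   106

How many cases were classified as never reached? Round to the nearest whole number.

79

Numerator → 119 + 6 + 61 + 16 = 202
CON3 = 202 / D = 0.719
D = 202 / 0.719 = 280.9
Rest of base = 202
never reached = 280.9 − 202 ≈ 79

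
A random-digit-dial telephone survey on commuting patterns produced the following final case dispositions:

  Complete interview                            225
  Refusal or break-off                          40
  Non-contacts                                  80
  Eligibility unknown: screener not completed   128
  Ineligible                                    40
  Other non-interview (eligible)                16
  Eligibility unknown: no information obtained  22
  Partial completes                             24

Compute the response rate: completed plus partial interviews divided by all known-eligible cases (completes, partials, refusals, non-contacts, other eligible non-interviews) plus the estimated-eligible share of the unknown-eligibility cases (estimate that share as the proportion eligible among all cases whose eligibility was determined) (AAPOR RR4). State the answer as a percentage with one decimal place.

47.8%

Eligibility not determined = 128 + 22 = 150
Num → 225 + 24 = 249
Known eligible → 225 + 24 + 40 + 80 + 16 = 385
e = 385 / (385 + 40) = 385 / 425 = 0.9059
e × U → 0.9059 × 150 = 135.89
Denominator → 385 + 135.89 = 520.89
RR4 = 249 / 520.89 = 0.4780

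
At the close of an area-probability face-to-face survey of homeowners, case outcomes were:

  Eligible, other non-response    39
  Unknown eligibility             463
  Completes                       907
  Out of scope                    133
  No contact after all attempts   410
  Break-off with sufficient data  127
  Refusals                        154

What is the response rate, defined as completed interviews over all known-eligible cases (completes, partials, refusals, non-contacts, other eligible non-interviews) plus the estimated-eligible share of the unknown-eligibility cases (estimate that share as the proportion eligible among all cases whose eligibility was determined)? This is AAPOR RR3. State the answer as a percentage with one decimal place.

43.9%

Numerator: 907
Known eligible: 907 + 127 + 154 + 410 + 39 = 1637
e = 1637 / (1637 + 133) = 1637 / 1770 = 0.9249
Eligible share of unknowns: 0.9249 × 463 = 428.23
Denominator: 1637 + 428.23 = 2065.23
RR3 = 907 / 2065.23 = 0.4392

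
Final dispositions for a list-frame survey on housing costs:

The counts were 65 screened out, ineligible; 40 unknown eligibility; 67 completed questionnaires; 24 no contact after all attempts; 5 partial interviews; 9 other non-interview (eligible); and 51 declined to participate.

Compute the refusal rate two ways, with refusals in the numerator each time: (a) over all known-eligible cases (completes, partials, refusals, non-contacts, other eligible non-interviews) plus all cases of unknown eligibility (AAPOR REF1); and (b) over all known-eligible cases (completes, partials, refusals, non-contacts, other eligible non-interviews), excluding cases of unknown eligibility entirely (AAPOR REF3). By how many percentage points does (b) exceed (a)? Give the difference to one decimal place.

6.7

Num = 51
Base = 67 + 5 + 51 + 24 + 9 + 40 = 196
REF1 = 51 / 196 = 0.2602
Base = 67 + 5 + 51 + 24 + 9 = 156
REF3 = 51 / 156 = 0.3269
Difference = 32.69 − 26.02 = 6.67 percentage points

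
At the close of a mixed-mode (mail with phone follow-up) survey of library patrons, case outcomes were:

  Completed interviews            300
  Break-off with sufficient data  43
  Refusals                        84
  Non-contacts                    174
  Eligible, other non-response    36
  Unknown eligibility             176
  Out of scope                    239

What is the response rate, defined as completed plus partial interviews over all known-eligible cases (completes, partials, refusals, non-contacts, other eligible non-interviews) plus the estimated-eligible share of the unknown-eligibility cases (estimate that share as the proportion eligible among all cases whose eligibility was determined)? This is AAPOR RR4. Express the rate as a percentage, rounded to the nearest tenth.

Num = 300 + 43 = 343
Determined eligible = 300 + 43 + 84 + 174 + 36 = 637
e = 637 / (637 + 239) = 637 / 876 = 0.7272
Eligible share of unknowns = 0.7272 × 176 = 127.99
Denominator = 637 + 127.99 = 764.99
RR4 = 343 / 764.99 = 0.4484

44.8%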